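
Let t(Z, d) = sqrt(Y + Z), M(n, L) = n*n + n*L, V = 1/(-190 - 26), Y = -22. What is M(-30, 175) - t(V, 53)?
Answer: -4350 - 7*I*sqrt(582)/36 ≈ -4350.0 - 4.6909*I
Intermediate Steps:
V = -1/216 (V = 1/(-216) = -1/216 ≈ -0.0046296)
M(n, L) = n**2 + L*n
t(Z, d) = sqrt(-22 + Z)
M(-30, 175) - t(V, 53) = -30*(175 - 30) - sqrt(-22 - 1/216) = -30*145 - sqrt(-4753/216) = -4350 - 7*I*sqrt(582)/36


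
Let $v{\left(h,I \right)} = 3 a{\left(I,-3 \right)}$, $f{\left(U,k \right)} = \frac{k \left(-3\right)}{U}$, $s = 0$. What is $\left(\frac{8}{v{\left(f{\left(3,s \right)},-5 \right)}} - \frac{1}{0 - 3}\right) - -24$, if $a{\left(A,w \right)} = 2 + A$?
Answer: $\frac{211}{9} \approx 23.444$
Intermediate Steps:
$f{\left(U,k \right)} = - \frac{3 k}{U}$ ($f{\left(U,k \right)} = \frac{\left(-3\right) k}{U} = - \frac{3 k}{U}$)
$v{\left(h,I \right)} = 6 + 3 I$ ($v{\left(h,I \right)} = 3 \left(2 + I\right) = 6 + 3 I$)
$\left(\frac{8}{v{\left(f{\left(3,s \right)},-5 \right)}} - \frac{1}{0 - 3}\right) - -24 = \left(\frac{8}{6 + 3 \left(-5\right)} - \frac{1}{0 - 3}\right) - -24 = \left(\frac{8}{6 - 15} - \frac{1}{0 - 3}\right) + 24 = \left(\frac{8}{-9} - \frac{1}{-3}\right) + 24 = \left(8 \left(- \frac{1}{9}\right) - - \frac{1}{3}\right) + 24 = \left(- \frac{8}{9} + \frac{1}{3}\right) + 24 = - \frac{5}{9} + 24 = \frac{211}{9}$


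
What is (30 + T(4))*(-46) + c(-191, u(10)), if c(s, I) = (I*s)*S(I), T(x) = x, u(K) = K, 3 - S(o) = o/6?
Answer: -12332/3 ≈ -4110.7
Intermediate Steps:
S(o) = 3 - o/6
c(s, I) = I*s*(3 - I/6) (c(s, I) = (I*s)*(3 - I/6) = I*s*(3 - I/6))
(30 + T(4))*(-46) + c(-191, u(10)) = (30 + 4)*(-46) + (1/6)*10*(-191)*(18 - 1*10) = 34*(-46) + (1/6)*10*(-191)*(18 - 10) = -1564 + (1/6)*10*(-191)*8 = -1564 - 7640/3 = -12332/3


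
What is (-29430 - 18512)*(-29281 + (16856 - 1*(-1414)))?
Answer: 527889362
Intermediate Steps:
(-29430 - 18512)*(-29281 + (16856 - 1*(-1414))) = -47942*(-29281 + (16856 + 1414)) = -47942*(-29281 + 18270) = -47942*(-11011) = 527889362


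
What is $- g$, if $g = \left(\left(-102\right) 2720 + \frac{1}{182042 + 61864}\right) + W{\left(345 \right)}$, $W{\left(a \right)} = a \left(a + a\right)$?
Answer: $\frac{9607457339}{243906} \approx 39390.0$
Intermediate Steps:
$W{\left(a \right)} = 2 a^{2}$ ($W{\left(a \right)} = a 2 a = 2 a^{2}$)
$g = - \frac{9607457339}{243906}$ ($g = \left(\left(-102\right) 2720 + \frac{1}{182042 + 61864}\right) + 2 \cdot 345^{2} = \left(-277440 + \frac{1}{243906}\right) + 2 \cdot 119025 = \left(-277440 + \frac{1}{243906}\right) + 238050 = - \frac{67669280639}{243906} + 238050 = - \frac{9607457339}{243906} \approx -39390.0$)
$- g = \left(-1\right) \left(- \frac{9607457339}{243906}\right) = \frac{9607457339}{243906}$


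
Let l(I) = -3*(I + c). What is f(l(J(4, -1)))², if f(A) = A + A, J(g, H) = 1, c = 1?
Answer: 144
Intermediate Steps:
l(I) = -3 - 3*I (l(I) = -3*(I + 1) = -3*(1 + I) = -3 - 3*I)
f(A) = 2*A
f(l(J(4, -1)))² = (2*(-3 - 3*1))² = (2*(-3 - 3))² = (2*(-6))² = (-12)² = 144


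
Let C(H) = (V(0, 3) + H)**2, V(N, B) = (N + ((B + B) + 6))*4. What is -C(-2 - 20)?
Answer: -676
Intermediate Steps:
V(N, B) = 24 + 4*N + 8*B (V(N, B) = (N + (2*B + 6))*4 = (N + (6 + 2*B))*4 = (6 + N + 2*B)*4 = 24 + 4*N + 8*B)
C(H) = (48 + H)**2 (C(H) = ((24 + 4*0 + 8*3) + H)**2 = ((24 + 0 + 24) + H)**2 = (48 + H)**2)
-C(-2 - 20) = -(48 + (-2 - 20))**2 = -(48 - 22)**2 = -1*26**2 = -1*676 = -676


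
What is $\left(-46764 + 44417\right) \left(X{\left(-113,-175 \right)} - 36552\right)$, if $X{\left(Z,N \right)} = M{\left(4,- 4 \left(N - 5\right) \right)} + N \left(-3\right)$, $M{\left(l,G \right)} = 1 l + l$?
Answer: $84536593$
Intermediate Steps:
$M{\left(l,G \right)} = 2 l$ ($M{\left(l,G \right)} = l + l = 2 l$)
$X{\left(Z,N \right)} = 8 - 3 N$ ($X{\left(Z,N \right)} = 2 \cdot 4 + N \left(-3\right) = 8 - 3 N$)
$\left(-46764 + 44417\right) \left(X{\left(-113,-175 \right)} - 36552\right) = \left(-46764 + 44417\right) \left(\left(8 - -525\right) - 36552\right) = - 2347 \left(\left(8 + 525\right) - 36552\right) = - 2347 \left(533 - 36552\right) = \left(-2347\right) \left(-36019\right) = 84536593$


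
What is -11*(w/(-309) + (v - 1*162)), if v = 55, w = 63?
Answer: 121462/103 ≈ 1179.2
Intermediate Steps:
-11*(w/(-309) + (v - 1*162)) = -11*(63/(-309) + (55 - 1*162)) = -11*(63*(-1/309) + (55 - 162)) = -11*(-21/103 - 107) = -11*(-11042/103) = 121462/103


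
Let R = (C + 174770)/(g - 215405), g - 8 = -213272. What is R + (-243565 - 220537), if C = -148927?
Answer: -198946166081/428669 ≈ -4.6410e+5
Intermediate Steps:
g = -213264 (g = 8 - 213272 = -213264)
R = -25843/428669 (R = (-148927 + 174770)/(-213264 - 215405) = 25843/(-428669) = 25843*(-1/428669) = -25843/428669 ≈ -0.060287)
R + (-243565 - 220537) = -25843/428669 + (-243565 - 220537) = -25843/428669 - 464102 = -198946166081/428669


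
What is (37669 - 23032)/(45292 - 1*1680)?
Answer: 14637/43612 ≈ 0.33562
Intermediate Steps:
(37669 - 23032)/(45292 - 1*1680) = 14637/(45292 - 1680) = 14637/43612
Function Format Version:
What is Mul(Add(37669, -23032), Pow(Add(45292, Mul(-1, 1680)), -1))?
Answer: Rational(14637, 43612) ≈ 0.33562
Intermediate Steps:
Mul(Add(37669, -23032), Pow(Add(45292, Mul(-1, 1680)), -1)) = Mul(14637, Pow(Add(45292, -1680), -1)) = Mul(14637, Pow(43612, -1)) = Mul(14637, Rational(1, 43612)) = Rational(14637, 43612)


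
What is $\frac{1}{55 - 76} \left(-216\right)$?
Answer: $\frac{72}{7} \approx 10.286$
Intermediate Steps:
$\frac{1}{55 - 76} \left(-216\right) = \frac{1}{-21} \left(-216\right) = \left(- \frac{1}{21}\right) \left(-216\right) = \frac{72}{7}$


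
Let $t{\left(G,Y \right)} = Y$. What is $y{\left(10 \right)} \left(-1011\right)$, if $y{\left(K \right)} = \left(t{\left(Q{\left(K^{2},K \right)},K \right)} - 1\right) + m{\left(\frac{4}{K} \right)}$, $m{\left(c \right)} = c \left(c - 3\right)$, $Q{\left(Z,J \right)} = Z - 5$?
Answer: $- \frac{201189}{25} \approx -8047.6$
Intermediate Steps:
$Q{\left(Z,J \right)} = -5 + Z$
$m{\left(c \right)} = c \left(-3 + c\right)$
$y{\left(K \right)} = -1 + K + \frac{4 \left(-3 + \frac{4}{K}\right)}{K}$ ($y{\left(K \right)} = \left(K - 1\right) + \frac{4}{K} \left(-3 + \frac{4}{K}\right) = \left(-1 + K\right) + \frac{4 \left(-3 + \frac{4}{K}\right)}{K} = -1 + K + \frac{4 \left(-3 + \frac{4}{K}\right)}{K}$)
$y{\left(10 \right)} \left(-1011\right) = \left(-1 + 10 - \frac{12}{10} + \frac{16}{100}\right) \left(-1011\right) = \left(-1 + 10 - \frac{6}{5} + 16 \cdot \frac{1}{100}\right) \left(-1011\right) = \left(-1 + 10 - \frac{6}{5} + \frac{4}{25}\right) \left(-1011\right) = \frac{199}{25} \left(-1011\right) = - \frac{201189}{25}$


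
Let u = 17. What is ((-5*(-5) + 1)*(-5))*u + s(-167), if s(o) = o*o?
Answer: 25679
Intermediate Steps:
s(o) = o²
((-5*(-5) + 1)*(-5))*u + s(-167) = ((-5*(-5) + 1)*(-5))*17 + (-167)² = ((25 + 1)*(-5))*17 + 27889 = (26*(-5))*17 + 27889 = -130*17 + 27889 = -2210 + 27889 = 25679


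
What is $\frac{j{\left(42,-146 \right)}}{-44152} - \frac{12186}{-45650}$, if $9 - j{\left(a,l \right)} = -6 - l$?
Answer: $\frac{272008211}{1007769400} \approx 0.26991$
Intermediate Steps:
$j{\left(a,l \right)} = 15 + l$ ($j{\left(a,l \right)} = 9 - \left(-6 - l\right) = 9 + \left(6 + l\right) = 15 + l$)
$\frac{j{\left(42,-146 \right)}}{-44152} - \frac{12186}{-45650} = \frac{15 - 146}{-44152} - \frac{12186}{-45650} = \left(-131\right) \left(- \frac{1}{44152}\right) - - \frac{6093}{22825} = \frac{131}{44152} + \frac{6093}{22825} = \frac{272008211}{1007769400}$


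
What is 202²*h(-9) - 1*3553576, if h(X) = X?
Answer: -3920812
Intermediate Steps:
202²*h(-9) - 1*3553576 = 202²*(-9) - 1*3553576 = 40804*(-9) - 3553576 = -367236 - 3553576 = -3920812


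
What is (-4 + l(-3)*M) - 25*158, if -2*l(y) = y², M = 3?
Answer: -7935/2 ≈ -3967.5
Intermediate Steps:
l(y) = -y²/2
(-4 + l(-3)*M) - 25*158 = (-4 - ½*(-3)²*3) - 25*158 = (-4 - ½*9*3) - 3950 = (-4 - 9/2*3) - 3950 = (-4 - 27/2) - 3950 = -35/2 - 3950 = -7935/2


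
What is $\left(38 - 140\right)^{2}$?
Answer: $10404$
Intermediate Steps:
$\left(38 - 140\right)^{2} = \left(-102\right)^{2} = 10404$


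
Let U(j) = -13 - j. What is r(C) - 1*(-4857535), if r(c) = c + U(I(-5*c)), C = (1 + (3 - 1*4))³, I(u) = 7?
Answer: 4857515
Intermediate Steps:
C = 0 (C = (1 + (3 - 4))³ = (1 - 1)³ = 0³ = 0)
r(c) = -20 + c (r(c) = c + (-13 - 1*7) = c + (-13 - 7) = c - 20 = -20 + c)
r(C) - 1*(-4857535) = (-20 + 0) - 1*(-4857535) = -20 + 4857535 = 4857515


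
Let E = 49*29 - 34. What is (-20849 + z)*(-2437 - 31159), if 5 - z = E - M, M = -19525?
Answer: 1402834576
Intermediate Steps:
E = 1387 (E = 1421 - 34 = 1387)
z = -20907 (z = 5 - (1387 - 1*(-19525)) = 5 - (1387 + 19525) = 5 - 1*20912 = 5 - 20912 = -20907)
(-20849 + z)*(-2437 - 31159) = (-20849 - 20907)*(-2437 - 31159) = -41756*(-33596) = 1402834576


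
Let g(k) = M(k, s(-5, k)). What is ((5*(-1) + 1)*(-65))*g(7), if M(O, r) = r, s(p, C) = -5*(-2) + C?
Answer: 4420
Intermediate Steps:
s(p, C) = 10 + C
g(k) = 10 + k
((5*(-1) + 1)*(-65))*g(7) = ((5*(-1) + 1)*(-65))*(10 + 7) = ((-5 + 1)*(-65))*17 = -4*(-65)*17 = 260*17 = 4420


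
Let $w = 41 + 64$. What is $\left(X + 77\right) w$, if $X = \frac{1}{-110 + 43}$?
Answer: $\frac{541590}{67} \approx 8083.4$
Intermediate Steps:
$w = 105$
$X = - \frac{1}{67}$ ($X = \frac{1}{-67} = - \frac{1}{67} \approx -0.014925$)
$\left(X + 77\right) w = \left(- \frac{1}{67} + 77\right) 105 = \frac{5158}{67} \cdot 105 = \frac{541590}{67}$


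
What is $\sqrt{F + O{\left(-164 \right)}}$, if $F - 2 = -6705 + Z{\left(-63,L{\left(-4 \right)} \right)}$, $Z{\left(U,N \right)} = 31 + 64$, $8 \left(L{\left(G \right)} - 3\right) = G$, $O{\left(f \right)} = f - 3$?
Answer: $5 i \sqrt{271} \approx 82.31 i$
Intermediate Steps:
$O{\left(f \right)} = -3 + f$ ($O{\left(f \right)} = f - 3 = -3 + f$)
$L{\left(G \right)} = 3 + \frac{G}{8}$
$Z{\left(U,N \right)} = 95$
$F = -6608$ ($F = 2 + \left(-6705 + 95\right) = 2 - 6610 = -6608$)
$\sqrt{F + O{\left(-164 \right)}} = \sqrt{-6608 - 167} = \sqrt{-6775} = 5 i \sqrt{271}$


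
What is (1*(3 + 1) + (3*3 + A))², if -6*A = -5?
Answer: 6889/36 ≈ 191.36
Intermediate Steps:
A = ⅚ (A = -⅙*(-5) = ⅚ ≈ 0.83333)
(1*(3 + 1) + (3*3 + A))² = (1*(3 + 1) + (3*3 + ⅚))² = (1*4 + (9 + ⅚))² = (4 + 59/6)² = (83/6)² = 6889/36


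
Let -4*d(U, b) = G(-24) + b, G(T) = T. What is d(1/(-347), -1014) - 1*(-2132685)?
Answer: 4265889/2 ≈ 2.1329e+6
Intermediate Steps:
d(U, b) = 6 - b/4 (d(U, b) = -(-24 + b)/4 = 6 - b/4)
d(1/(-347), -1014) - 1*(-2132685) = (6 - 1/4*(-1014)) - 1*(-2132685) = (6 + 507/2) + 2132685 = 519/2 + 2132685 = 4265889/2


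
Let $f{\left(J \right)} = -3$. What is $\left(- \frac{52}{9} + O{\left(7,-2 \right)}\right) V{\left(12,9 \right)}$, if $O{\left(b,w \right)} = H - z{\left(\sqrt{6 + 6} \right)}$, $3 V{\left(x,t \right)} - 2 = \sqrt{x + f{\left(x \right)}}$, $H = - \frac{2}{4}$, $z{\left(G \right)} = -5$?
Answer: $- \frac{115}{54} \approx -2.1296$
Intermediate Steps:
$H = - \frac{1}{2}$ ($H = \left(-2\right) \frac{1}{4} = - \frac{1}{2} \approx -0.5$)
$V{\left(x,t \right)} = \frac{2}{3} + \frac{\sqrt{-3 + x}}{3}$ ($V{\left(x,t \right)} = \frac{2}{3} + \frac{\sqrt{x - 3}}{3} = \frac{2}{3} + \frac{\sqrt{-3 + x}}{3}$)
$O{\left(b,w \right)} = \frac{9}{2}$ ($O{\left(b,w \right)} = - \frac{1}{2} - -5 = - \frac{1}{2} + 5 = \frac{9}{2}$)
$\left(- \frac{52}{9} + O{\left(7,-2 \right)}\right) V{\left(12,9 \right)} = \left(- \frac{52}{9} + \frac{9}{2}\right) \left(\frac{2}{3} + \frac{\sqrt{-3 + 12}}{3}\right) = \left(\left(-52\right) \frac{1}{9} + \frac{9}{2}\right) \left(\frac{2}{3} + \frac{\sqrt{9}}{3}\right) = \left(- \frac{52}{9} + \frac{9}{2}\right) \left(\frac{2}{3} + \frac{1}{3} \cdot 3\right) = - \frac{23 \left(\frac{2}{3} + 1\right)}{18} = \left(- \frac{23}{18}\right) \frac{5}{3} = - \frac{115}{54}$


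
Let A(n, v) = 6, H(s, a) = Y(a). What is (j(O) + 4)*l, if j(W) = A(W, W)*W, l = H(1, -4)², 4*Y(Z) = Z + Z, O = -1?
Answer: -8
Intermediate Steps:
Y(Z) = Z/2 (Y(Z) = (Z + Z)/4 = (2*Z)/4 = Z/2)
H(s, a) = a/2
l = 4 (l = ((½)*(-4))² = (-2)² = 4)
j(W) = 6*W
(j(O) + 4)*l = (6*(-1) + 4)*4 = (-6 + 4)*4 = -2*4 = -8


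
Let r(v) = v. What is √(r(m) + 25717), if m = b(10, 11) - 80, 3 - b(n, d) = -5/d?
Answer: √3102495/11 ≈ 160.13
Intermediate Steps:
b(n, d) = 3 + 5/d (b(n, d) = 3 - (-5)/d = 3 + 5/d)
m = -842/11 (m = (3 + 5/11) - 80 = 38/11 - 80 = -842/11 ≈ -76.545)
√(r(m) + 25717) = √(-842/11 + 25717) = √(282045/11) = √3102495/11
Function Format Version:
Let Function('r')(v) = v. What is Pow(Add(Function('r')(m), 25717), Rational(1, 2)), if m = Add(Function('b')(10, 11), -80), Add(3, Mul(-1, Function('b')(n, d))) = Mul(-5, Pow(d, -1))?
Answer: Mul(Rational(1, 11), Pow(3102495, Rational(1, 2))) ≈ 160.13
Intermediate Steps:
Function('b')(n, d) = Add(3, Mul(5, Pow(d, -1))) (Function('b')(n, d) = Add(3, Mul(-1, Mul(-5, Pow(d, -1)))) = Add(3, Mul(5, Pow(d, -1))))
m = Rational(-842, 11) (m = Add(Add(3, Mul(5, Pow(11, -1))), -80) = Add(Add(3, Mul(5, Rational(1, 11))), -80) = Add(Add(3, Rational(5, 11)), -80) = Add(Rational(38, 11), -80) = Rational(-842, 11) ≈ -76.545)
Pow(Add(Function('r')(m), 25717), Rational(1, 2)) = Pow(Add(Rational(-842, 11), 25717), Rational(1, 2)) = Pow(Rational(282045, 11), Rational(1, 2)) = Mul(Rational(1, 11), Pow(3102495, Rational(1, 2)))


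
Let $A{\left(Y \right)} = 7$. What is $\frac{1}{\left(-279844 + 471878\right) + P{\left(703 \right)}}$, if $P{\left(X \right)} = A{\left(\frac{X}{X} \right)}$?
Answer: $\frac{1}{192041} \approx 5.2072 \cdot 10^{-6}$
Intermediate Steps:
$P{\left(X \right)} = 7$
$\frac{1}{\left(-279844 + 471878\right) + P{\left(703 \right)}} = \frac{1}{\left(-279844 + 471878\right) + 7} = \frac{1}{192034 + 7} = \frac{1}{192041}$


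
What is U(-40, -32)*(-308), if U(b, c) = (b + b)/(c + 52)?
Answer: 1232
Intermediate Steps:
U(b, c) = 2*b/(52 + c) (U(b, c) = (2*b)/(52 + c) = 2*b/(52 + c))
U(-40, -32)*(-308) = (2*(-40)/(52 - 32))*(-308) = (2*(-40)/20)*(-308) = (2*(-40)*(1/20))*(-308) = -4*(-308) = 1232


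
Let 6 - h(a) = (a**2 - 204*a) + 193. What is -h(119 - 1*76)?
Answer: -6736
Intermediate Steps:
h(a) = -187 - a**2 + 204*a (h(a) = 6 - ((a**2 - 204*a) + 193) = 6 - (193 + a**2 - 204*a) = 6 + (-193 - a**2 + 204*a) = -187 - a**2 + 204*a)
-h(119 - 1*76) = -(-187 - (119 - 1*76)**2 + 204*(119 - 1*76)) = -(-187 - (119 - 76)**2 + 204*(119 - 76)) = -(-187 - 1*43**2 + 204*43) = -(-187 - 1*1849 + 8772) = -(-187 - 1849 + 8772) = -1*6736 = -6736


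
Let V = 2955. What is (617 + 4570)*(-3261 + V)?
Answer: -1587222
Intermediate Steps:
(617 + 4570)*(-3261 + V) = (617 + 4570)*(-3261 + 2955) = 5187*(-306) = -1587222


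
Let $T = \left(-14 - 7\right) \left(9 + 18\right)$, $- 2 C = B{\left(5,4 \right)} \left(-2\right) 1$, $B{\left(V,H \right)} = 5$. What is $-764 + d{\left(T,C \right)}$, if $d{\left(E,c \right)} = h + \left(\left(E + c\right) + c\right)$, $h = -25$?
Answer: $-1346$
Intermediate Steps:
$C = 5$ ($C = - \frac{5 \left(-2\right) 1}{2} = - \frac{\left(-10\right) 1}{2} = \left(- \frac{1}{2}\right) \left(-10\right) = 5$)
$T = -567$ ($T = \left(-21\right) 27 = -567$)
$d{\left(E,c \right)} = -25 + E + 2 c$ ($d{\left(E,c \right)} = -25 + \left(\left(E + c\right) + c\right) = -25 + \left(E + 2 c\right) = -25 + E + 2 c$)
$-764 + d{\left(T,C \right)} = -764 - 582 = -1346$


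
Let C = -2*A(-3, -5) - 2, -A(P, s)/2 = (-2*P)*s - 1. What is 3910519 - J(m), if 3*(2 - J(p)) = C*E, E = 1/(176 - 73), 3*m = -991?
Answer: 402783209/103 ≈ 3.9105e+6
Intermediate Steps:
m = -991/3 (m = (⅓)*(-991) = -991/3 ≈ -330.33)
A(P, s) = 2 + 4*P*s (A(P, s) = -2*((-2*P)*s - 1) = -2*(-2*P*s - 1) = -2*(-1 - 2*P*s) = 2 + 4*P*s)
C = -126 (C = -2*(2 + 4*(-3)*(-5)) - 2 = -2*(2 + 60) - 2 = -2*62 - 2 = -124 - 2 = -126)
E = 1/103 ≈ 0.0097087
J(p) = 248/103 (J(p) = 2 - (-42)/103 = 2 - ⅓*(-126/103) = 2 + 42/103 = 248/103)
3910519 - J(m) = 3910519 - 1*248/103 = 3910519 - 248/103 = 402783209/103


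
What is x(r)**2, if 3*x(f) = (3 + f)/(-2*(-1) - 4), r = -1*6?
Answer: 1/4 ≈ 0.25000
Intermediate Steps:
r = -6
x(f) = -1/2 - f/6 (x(f) = ((3 + f)/(-2*(-1) - 4))/3 = ((3 + f)/(2 - 4))/3 = ((3 + f)/(-2))/3 = ((3 + f)*(-1/2))/3 = (-3/2 - f/2)/3 = -1/2 - f/6)
x(r)**2 = (-1/2 - 1/6*(-6))**2 = (-1/2 + 1)**2 = (1/2)**2 = 1/4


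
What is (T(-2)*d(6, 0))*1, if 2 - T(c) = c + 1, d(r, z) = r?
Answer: 18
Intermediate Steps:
T(c) = 1 - c (T(c) = 2 - (c + 1) = 2 - (1 + c) = 2 + (-1 - c) = 1 - c)
(T(-2)*d(6, 0))*1 = ((1 - 1*(-2))*6)*1 = ((1 + 2)*6)*1 = (3*6)*1 = 18*1 = 18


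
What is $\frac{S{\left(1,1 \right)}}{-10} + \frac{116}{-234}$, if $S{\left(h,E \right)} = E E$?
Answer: $- \frac{697}{1170} \approx -0.59573$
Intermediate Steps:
$S{\left(h,E \right)} = E^{2}$
$\frac{S{\left(1,1 \right)}}{-10} + \frac{116}{-234} = \frac{1^{2}}{-10} + \frac{116}{-234} = 1 \left(- \frac{1}{10}\right) + 116 \left(- \frac{1}{234}\right) = - \frac{1}{10} - \frac{58}{117} = - \frac{697}{1170}$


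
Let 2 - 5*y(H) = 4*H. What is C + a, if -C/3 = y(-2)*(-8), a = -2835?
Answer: -2787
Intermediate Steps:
y(H) = ⅖ - 4*H/5
C = 48 (C = -3*(⅖ - ⅘*(-2))*(-8) = -3*(⅖ + 8/5)*(-8) = -6*(-8) = -3*(-16) = 48)
C + a = 48 - 2835 = -2787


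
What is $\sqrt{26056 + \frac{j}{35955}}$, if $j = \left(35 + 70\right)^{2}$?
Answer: $\frac{3 \sqrt{1848263579}}{799} \approx 161.42$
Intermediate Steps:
$j = 11025$ ($j = 105^{2} = 11025$)
$\sqrt{26056 + \frac{j}{35955}} = \sqrt{26056 + \frac{11025}{35955}} = \sqrt{26056 + 11025 \cdot \frac{1}{35955}} = \sqrt{26056 + \frac{245}{799}} = \sqrt{\frac{20818989}{799}} = \frac{3 \sqrt{1848263579}}{799}$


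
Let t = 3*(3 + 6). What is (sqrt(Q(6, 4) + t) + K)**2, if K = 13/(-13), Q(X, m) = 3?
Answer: (1 - sqrt(30))**2 ≈ 20.046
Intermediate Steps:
t = 27 (t = 3*9 = 27)
K = -1 (K = 13*(-1/13) = -1)
(sqrt(Q(6, 4) + t) + K)**2 = (sqrt(3 + 27) - 1)**2 = (sqrt(30) - 1)**2 = (-1 + sqrt(30))**2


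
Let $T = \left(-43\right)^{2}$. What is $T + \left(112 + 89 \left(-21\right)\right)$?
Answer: $92$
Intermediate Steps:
$T = 1849$
$T + \left(112 + 89 \left(-21\right)\right) = 1849 + \left(112 + 89 \left(-21\right)\right) = 1849 + \left(112 - 1869\right) = 1849 - 1757 = 92$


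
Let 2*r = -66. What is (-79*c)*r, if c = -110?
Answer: -286770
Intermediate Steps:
r = -33 (r = (½)*(-66) = -33)
(-79*c)*r = -79*(-110)*(-33) = 8690*(-33) = -286770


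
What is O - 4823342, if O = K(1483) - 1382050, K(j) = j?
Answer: -6203909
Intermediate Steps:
O = -1380567 (O = 1483 - 1382050 = -1380567)
O - 4823342 = -1380567 - 4823342 = -6203909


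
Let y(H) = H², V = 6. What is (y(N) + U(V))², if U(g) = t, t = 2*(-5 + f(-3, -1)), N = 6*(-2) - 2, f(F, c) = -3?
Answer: 32400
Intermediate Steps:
N = -14 (N = -12 - 2 = -14)
t = -16 (t = 2*(-5 - 3) = 2*(-8) = -16)
U(g) = -16
(y(N) + U(V))² = ((-14)² - 16)² = (196 - 16)² = 180² = 32400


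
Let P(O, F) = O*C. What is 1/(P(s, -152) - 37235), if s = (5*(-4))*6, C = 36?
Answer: -1/41555 ≈ -2.4065e-5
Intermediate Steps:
s = -120 (s = -20*6 = -120)
P(O, F) = 36*O (P(O, F) = O*36 = 36*O)
1/(P(s, -152) - 37235) = 1/(36*(-120) - 37235) = 1/(-4320 - 37235) = 1/(-41555) = -1/41555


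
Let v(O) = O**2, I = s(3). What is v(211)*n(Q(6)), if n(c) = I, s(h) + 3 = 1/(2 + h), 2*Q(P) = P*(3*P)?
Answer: -623294/5 ≈ -1.2466e+5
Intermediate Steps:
Q(P) = 3*P**2/2 (Q(P) = (P*(3*P))/2 = (3*P**2)/2 = 3*P**2/2)
s(h) = -3 + 1/(2 + h)
I = -14/5 (I = (-5 - 3*3)/(2 + 3) = (-5 - 9)/5 = (1/5)*(-14) = -14/5 ≈ -2.8000)
n(c) = -14/5
v(211)*n(Q(6)) = 211**2*(-14/5) = 44521*(-14/5) = -623294/5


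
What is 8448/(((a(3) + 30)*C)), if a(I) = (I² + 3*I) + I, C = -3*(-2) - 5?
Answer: 2816/17 ≈ 165.65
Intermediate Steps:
C = 1 (C = 6 - 5 = 1)
a(I) = I² + 4*I
8448/(((a(3) + 30)*C)) = 8448/(((3*(4 + 3) + 30)*1)) = 8448/(((3*7 + 30)*1)) = 8448/(((21 + 30)*1)) = 8448/((51*1)) = 8448/51 = 8448*(1/51) = 2816/17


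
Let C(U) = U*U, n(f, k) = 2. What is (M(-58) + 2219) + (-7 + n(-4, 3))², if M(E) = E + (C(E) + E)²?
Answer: 10931822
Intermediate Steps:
C(U) = U²
M(E) = E + (E + E²)² (M(E) = E + (E² + E)² = E + (E + E²)²)
(M(-58) + 2219) + (-7 + n(-4, 3))² = (-58*(1 - 58*(1 - 58)²) + 2219) + (-7 + 2)² = (-58*(1 - 58*(-57)²) + 2219) + (-5)² = (-58*(1 - 58*3249) + 2219) + 25 = (-58*(1 - 188442) + 2219) + 25 = (-58*(-188441) + 2219) + 25 = (10929578 + 2219) + 25 = 10931797 + 25 = 10931822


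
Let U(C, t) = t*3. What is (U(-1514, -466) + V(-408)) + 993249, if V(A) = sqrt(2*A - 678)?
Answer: 991851 + 3*I*sqrt(166) ≈ 9.9185e+5 + 38.652*I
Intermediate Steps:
U(C, t) = 3*t
V(A) = sqrt(-678 + 2*A)
(U(-1514, -466) + V(-408)) + 993249 = (3*(-466) + sqrt(-678 + 2*(-408))) + 993249 = (-1398 + sqrt(-678 - 816)) + 993249 = (-1398 + sqrt(-1494)) + 993249 = (-1398 + 3*I*sqrt(166)) + 993249 = 991851 + 3*I*sqrt(166)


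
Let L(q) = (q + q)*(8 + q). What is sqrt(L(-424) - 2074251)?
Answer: I*sqrt(1721483) ≈ 1312.1*I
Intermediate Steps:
L(q) = 2*q*(8 + q) (L(q) = (2*q)*(8 + q) = 2*q*(8 + q))
sqrt(L(-424) - 2074251) = sqrt(2*(-424)*(8 - 424) - 2074251) = sqrt(2*(-424)*(-416) - 2074251) = sqrt(352768 - 2074251) = sqrt(-1721483) = I*sqrt(1721483)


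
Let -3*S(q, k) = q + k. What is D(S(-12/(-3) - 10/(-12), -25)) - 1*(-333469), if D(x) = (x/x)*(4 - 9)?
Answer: 333464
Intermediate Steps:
S(q, k) = -k/3 - q/3 (S(q, k) = -(q + k)/3 = -(k + q)/3 = -k/3 - q/3)
D(x) = -5 (D(x) = 1*(-5) = -5)
D(S(-12/(-3) - 10/(-12), -25)) - 1*(-333469) = -5 - 1*(-333469) = -5 + 333469 = 333464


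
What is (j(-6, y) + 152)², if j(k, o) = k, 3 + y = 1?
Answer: 21316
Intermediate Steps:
y = -2 (y = -3 + 1 = -2)
(j(-6, y) + 152)² = (-6 + 152)² = 146² = 21316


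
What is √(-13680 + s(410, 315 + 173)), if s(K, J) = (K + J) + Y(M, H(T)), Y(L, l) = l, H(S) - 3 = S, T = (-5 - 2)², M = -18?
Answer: I*√12730 ≈ 112.83*I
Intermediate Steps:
T = 49 (T = (-7)² = 49)
H(S) = 3 + S
s(K, J) = 52 + J + K (s(K, J) = (K + J) + (3 + 49) = (J + K) + 52 = 52 + J + K)
√(-13680 + s(410, 315 + 173)) = √(-13680 + (52 + (315 + 173) + 410)) = √(-13680 + (52 + 488 + 410)) = √(-13680 + 950) = √(-12730) = I*√12730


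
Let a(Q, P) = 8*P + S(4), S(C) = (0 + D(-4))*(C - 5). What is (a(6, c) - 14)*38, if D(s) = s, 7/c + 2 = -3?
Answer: -4028/5 ≈ -805.60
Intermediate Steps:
c = -7/5 (c = 7/(-2 - 3) = 7/(-5) = 7*(-⅕) = -7/5 ≈ -1.4000)
S(C) = 20 - 4*C (S(C) = (0 - 4)*(C - 5) = -4*(-5 + C) = 20 - 4*C)
a(Q, P) = 4 + 8*P (a(Q, P) = 8*P + (20 - 4*4) = 8*P + (20 - 16) = 8*P + 4 = 4 + 8*P)
(a(6, c) - 14)*38 = ((4 + 8*(-7/5)) - 14)*38 = ((4 - 56/5) - 14)*38 = (-36/5 - 14)*38 = -106/5*38 = -4028/5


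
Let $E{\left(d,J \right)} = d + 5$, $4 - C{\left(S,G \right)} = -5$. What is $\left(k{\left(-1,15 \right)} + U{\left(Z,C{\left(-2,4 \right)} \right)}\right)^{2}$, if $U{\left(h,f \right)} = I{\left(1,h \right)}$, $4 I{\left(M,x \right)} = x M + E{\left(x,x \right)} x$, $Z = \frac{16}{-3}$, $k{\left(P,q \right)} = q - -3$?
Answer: $\frac{23716}{81} \approx 292.79$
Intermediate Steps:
$C{\left(S,G \right)} = 9$ ($C{\left(S,G \right)} = 4 - -5 = 4 + 5 = 9$)
$E{\left(d,J \right)} = 5 + d$
$k{\left(P,q \right)} = 3 + q$ ($k{\left(P,q \right)} = q + 3 = 3 + q$)
$Z = - \frac{16}{3}$ ($Z = 16 \left(- \frac{1}{3}\right) = - \frac{16}{3} \approx -5.3333$)
$I{\left(M,x \right)} = \frac{M x}{4} + \frac{x \left(5 + x\right)}{4}$ ($I{\left(M,x \right)} = \frac{x M + \left(5 + x\right) x}{4} = \frac{M x + x \left(5 + x\right)}{4} = \frac{M x}{4} + \frac{x \left(5 + x\right)}{4}$)
$U{\left(h,f \right)} = \frac{h \left(6 + h\right)}{4}$ ($U{\left(h,f \right)} = \frac{h \left(5 + 1 + h\right)}{4} = \frac{h \left(6 + h\right)}{4}$)
$\left(k{\left(-1,15 \right)} + U{\left(Z,C{\left(-2,4 \right)} \right)}\right)^{2} = \left(\left(3 + 15\right) + \frac{1}{4} \left(- \frac{16}{3}\right) \left(6 - \frac{16}{3}\right)\right)^{2} = \left(18 + \frac{1}{4} \left(- \frac{16}{3}\right) \frac{2}{3}\right)^{2} = \left(18 - \frac{8}{9}\right)^{2} = \left(\frac{154}{9}\right)^{2} = \frac{23716}{81}$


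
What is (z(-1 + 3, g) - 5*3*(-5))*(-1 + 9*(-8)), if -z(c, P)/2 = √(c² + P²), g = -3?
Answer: -5475 + 146*√13 ≈ -4948.6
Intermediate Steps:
z(c, P) = -2*√(P² + c²) (z(c, P) = -2*√(c² + P²) = -2*√(P² + c²))
(z(-1 + 3, g) - 5*3*(-5))*(-1 + 9*(-8)) = (-2*√((-3)² + (-1 + 3)²) - 5*3*(-5))*(-1 + 9*(-8)) = (-2*√(9 + 2²) - 15*(-5))*(-1 - 72) = (-2*√(9 + 4) + 75)*(-73) = (-2*√13 + 75)*(-73) = (75 - 2*√13)*(-73) = -5475 + 146*√13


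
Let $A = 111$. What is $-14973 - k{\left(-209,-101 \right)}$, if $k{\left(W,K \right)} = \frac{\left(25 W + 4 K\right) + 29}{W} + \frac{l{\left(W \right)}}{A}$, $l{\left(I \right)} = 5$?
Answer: $- \frac{347981272}{23199} \approx -15000.0$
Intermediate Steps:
$k{\left(W,K \right)} = \frac{5}{111} + \frac{29 + 4 K + 25 W}{W}$ ($k{\left(W,K \right)} = \frac{\left(25 W + 4 K\right) + 29}{W} + \frac{5}{111} = \frac{\left(4 K + 25 W\right) + 29}{W} + 5 \cdot \frac{1}{111} = \frac{29 + 4 K + 25 W}{W} + \frac{5}{111} = \frac{5}{111} + \frac{29 + 4 K + 25 W}{W}$)
$-14973 - k{\left(-209,-101 \right)} = -14973 - \frac{3219 + 444 \left(-101\right) + 2780 \left(-209\right)}{111 \left(-209\right)} = -14973 - \frac{1}{111} \left(- \frac{1}{209}\right) \left(3219 - 44844 - 581020\right) = -14973 - \frac{1}{111} \left(- \frac{1}{209}\right) \left(-622645\right) = -14973 - \frac{622645}{23199} = - \frac{347981272}{23199}$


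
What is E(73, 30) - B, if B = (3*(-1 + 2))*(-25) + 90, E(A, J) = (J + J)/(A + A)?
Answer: -1065/73 ≈ -14.589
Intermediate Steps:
E(A, J) = J/A (E(A, J) = (2*J)/((2*A)) = (2*J)*(1/(2*A)) = J/A)
B = 15 (B = (3*1)*(-25) + 90 = 3*(-25) + 90 = -75 + 90 = 15)
E(73, 30) - B = 30/73 - 1*15 = 30*(1/73) - 15 = 30/73 - 15 = -1065/73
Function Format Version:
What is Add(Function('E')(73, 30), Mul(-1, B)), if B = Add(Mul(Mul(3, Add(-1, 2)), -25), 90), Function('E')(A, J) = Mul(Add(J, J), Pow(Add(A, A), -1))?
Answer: Rational(-1065, 73) ≈ -14.589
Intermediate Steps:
Function('E')(A, J) = Mul(J, Pow(A, -1)) (Function('E')(A, J) = Mul(Mul(2, J), Pow(Mul(2, A), -1)) = Mul(Mul(2, J), Mul(Rational(1, 2), Pow(A, -1))) = Mul(J, Pow(A, -1)))
B = 15 (B = Add(Mul(Mul(3, 1), -25), 90) = Add(Mul(3, -25), 90) = Add(-75, 90) = 15)
Add(Function('E')(73, 30), Mul(-1, B)) = Add(Mul(30, Pow(73, -1)), Mul(-1, 15)) = Add(Mul(30, Rational(1, 73)), -15) = Add(Rational(30, 73), -15) = Rational(-1065, 73)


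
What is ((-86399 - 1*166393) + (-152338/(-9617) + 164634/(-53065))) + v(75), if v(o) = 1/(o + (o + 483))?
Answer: -1384015397746421/5475193635 ≈ -2.5278e+5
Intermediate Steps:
v(o) = 1/(483 + 2*o) (v(o) = 1/(o + (483 + o)) = 1/(483 + 2*o))
((-86399 - 1*166393) + (-152338/(-9617) + 164634/(-53065))) + v(75) = ((-86399 - 1*166393) + (-152338/(-9617) + 164634/(-53065))) + 1/(483 + 2*75) = ((-86399 - 166393) + (-152338*(-1/9617) + 164634*(-1/53065))) + 1/(483 + 150) = (-252792 + (2582/163 - 164634/53065)) + 1/633 = (-252792 + 110178488/8649595) + 1/633 = -2186438240752/8649595 + 1/633 = -1384015397746421/5475193635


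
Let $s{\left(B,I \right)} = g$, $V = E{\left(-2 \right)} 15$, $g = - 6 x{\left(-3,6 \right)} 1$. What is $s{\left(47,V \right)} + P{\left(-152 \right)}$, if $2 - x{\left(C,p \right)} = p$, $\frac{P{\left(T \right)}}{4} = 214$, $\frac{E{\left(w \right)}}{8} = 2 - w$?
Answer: $880$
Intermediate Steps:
$E{\left(w \right)} = 16 - 8 w$ ($E{\left(w \right)} = 8 \left(2 - w\right) = 16 - 8 w$)
$P{\left(T \right)} = 856$ ($P{\left(T \right)} = 4 \cdot 214 = 856$)
$x{\left(C,p \right)} = 2 - p$
$g = 24$ ($g = - 6 \left(2 - 6\right) 1 = \left(-6\right) \left(-4\right) 1 = 24 \cdot 1 = 24$)
$V = 480$ ($V = \left(16 - -16\right) 15 = \left(16 + 16\right) 15 = 32 \cdot 15 = 480$)
$s{\left(B,I \right)} = 24$
$s{\left(47,V \right)} + P{\left(-152 \right)} = 24 + 856 = 880$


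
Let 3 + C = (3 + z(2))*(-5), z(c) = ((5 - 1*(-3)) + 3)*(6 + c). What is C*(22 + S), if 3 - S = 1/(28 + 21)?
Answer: -560592/49 ≈ -11441.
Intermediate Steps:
z(c) = 66 + 11*c (z(c) = ((5 + 3) + 3)*(6 + c) = (8 + 3)*(6 + c) = 11*(6 + c) = 66 + 11*c)
S = 146/49 (S = 3 - 1/(28 + 21) = 3 - 1/49 = 146/49 ≈ 2.9796)
C = -458 (C = -3 + (3 + (66 + 11*2))*(-5) = -3 + (3 + (66 + 22))*(-5) = -3 + (3 + 88)*(-5) = -3 + 91*(-5) = -3 - 455 = -458)
C*(22 + S) = -458*(22 + 146/49) = -458*1224/49 = -560592/49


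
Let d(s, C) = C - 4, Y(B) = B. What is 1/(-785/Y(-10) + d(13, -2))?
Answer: 2/145 ≈ 0.013793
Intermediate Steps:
d(s, C) = -4 + C
1/(-785/Y(-10) + d(13, -2)) = 1/(-785/(-10) + (-4 - 2)) = 1/(-785*(-⅒) - 6) = 1/(157/2 - 6) = 1/(145/2) = 2/145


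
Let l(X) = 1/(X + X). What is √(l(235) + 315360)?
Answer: √69663024470/470 ≈ 561.57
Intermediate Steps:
l(X) = 1/(2*X)
√(l(235) + 315360) = √((½)/235 + 315360) = √((½)*(1/235) + 315360) = √(1/470 + 315360) = √(148219201/470) = √69663024470/470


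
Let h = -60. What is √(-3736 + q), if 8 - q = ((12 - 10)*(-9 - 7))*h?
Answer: 4*I*√353 ≈ 75.153*I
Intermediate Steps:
q = -1912 (q = 8 - (12 - 10)*(-9 - 7)*(-60) = 8 - 2*(-16)*(-60) = 8 - (-32)*(-60) = 8 - 1*1920 = 8 - 1920 = -1912)
√(-3736 + q) = √(-3736 - 1912) = √(-5648) = 4*I*√353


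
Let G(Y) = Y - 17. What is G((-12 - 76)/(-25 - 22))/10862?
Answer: -711/510514 ≈ -0.0013927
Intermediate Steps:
G(Y) = -17 + Y
G((-12 - 76)/(-25 - 22))/10862 = (-17 + (-12 - 76)/(-25 - 22))/10862 = (-17 - 88/(-47))*(1/10862) = (-17 - 88*(-1/47))*(1/10862) = (-17 + 88/47)*(1/10862) = -711/47*1/10862 = -711/510514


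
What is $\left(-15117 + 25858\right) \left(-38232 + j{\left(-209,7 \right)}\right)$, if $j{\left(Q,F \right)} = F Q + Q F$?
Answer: $-442078078$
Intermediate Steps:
$j{\left(Q,F \right)} = 2 F Q$ ($j{\left(Q,F \right)} = F Q + F Q = 2 F Q$)
$\left(-15117 + 25858\right) \left(-38232 + j{\left(-209,7 \right)}\right) = \left(-15117 + 25858\right) \left(-38232 + 2 \cdot 7 \left(-209\right)\right) = 10741 \left(-38232 - 2926\right) = 10741 \left(-41158\right) = -442078078$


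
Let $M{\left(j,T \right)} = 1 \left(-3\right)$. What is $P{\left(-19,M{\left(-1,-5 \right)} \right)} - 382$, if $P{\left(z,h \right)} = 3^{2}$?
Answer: $-373$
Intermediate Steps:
$M{\left(j,T \right)} = -3$
$P{\left(z,h \right)} = 9$
$P{\left(-19,M{\left(-1,-5 \right)} \right)} - 382 = 9 - 382 = -373$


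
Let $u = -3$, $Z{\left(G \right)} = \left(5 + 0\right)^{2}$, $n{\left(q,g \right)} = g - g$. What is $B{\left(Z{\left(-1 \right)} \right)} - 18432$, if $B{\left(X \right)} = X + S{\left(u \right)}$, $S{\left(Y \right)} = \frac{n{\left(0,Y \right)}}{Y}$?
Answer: $-18407$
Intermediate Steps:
$n{\left(q,g \right)} = 0$
$Z{\left(G \right)} = 25$ ($Z{\left(G \right)} = 5^{2} = 25$)
$S{\left(Y \right)} = 0$ ($S{\left(Y \right)} = \frac{0}{Y} = 0$)
$B{\left(X \right)} = X$ ($B{\left(X \right)} = X + 0 = X$)
$B{\left(Z{\left(-1 \right)} \right)} - 18432 = 25 - 18432 = -18407$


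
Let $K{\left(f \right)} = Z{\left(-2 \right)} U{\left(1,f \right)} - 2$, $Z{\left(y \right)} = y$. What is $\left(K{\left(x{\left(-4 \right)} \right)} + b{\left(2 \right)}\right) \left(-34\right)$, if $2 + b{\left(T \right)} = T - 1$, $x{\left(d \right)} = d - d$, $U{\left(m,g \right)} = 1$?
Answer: $170$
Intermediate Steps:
$x{\left(d \right)} = 0$
$K{\left(f \right)} = -4$ ($K{\left(f \right)} = \left(-2\right) 1 - 2 = -2 - 2 = -4$)
$b{\left(T \right)} = -3 + T$ ($b{\left(T \right)} = -2 + \left(T - 1\right) = -2 + \left(-1 + T\right) = -3 + T$)
$\left(K{\left(x{\left(-4 \right)} \right)} + b{\left(2 \right)}\right) \left(-34\right) = \left(-4 + \left(-3 + 2\right)\right) \left(-34\right) = \left(-4 - 1\right) \left(-34\right) = \left(-5\right) \left(-34\right) = 170$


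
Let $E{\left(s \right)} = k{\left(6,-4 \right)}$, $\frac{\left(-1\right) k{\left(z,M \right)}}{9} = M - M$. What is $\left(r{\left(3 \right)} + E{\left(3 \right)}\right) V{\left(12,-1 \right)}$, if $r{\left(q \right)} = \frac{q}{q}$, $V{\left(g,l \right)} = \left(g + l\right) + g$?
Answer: $23$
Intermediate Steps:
$k{\left(z,M \right)} = 0$ ($k{\left(z,M \right)} = - 9 \left(M - M\right) = \left(-9\right) 0 = 0$)
$E{\left(s \right)} = 0$
$V{\left(g,l \right)} = l + 2 g$
$r{\left(q \right)} = 1$
$\left(r{\left(3 \right)} + E{\left(3 \right)}\right) V{\left(12,-1 \right)} = \left(1 + 0\right) \left(-1 + 2 \cdot 12\right) = 1 \left(-1 + 24\right) = 1 \cdot 23 = 23$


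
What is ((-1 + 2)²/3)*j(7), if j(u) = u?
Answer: 7/3 ≈ 2.3333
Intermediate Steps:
((-1 + 2)²/3)*j(7) = ((-1 + 2)²/3)*7 = ((⅓)*1²)*7 = ((⅓)*1)*7 = (⅓)*7 = 7/3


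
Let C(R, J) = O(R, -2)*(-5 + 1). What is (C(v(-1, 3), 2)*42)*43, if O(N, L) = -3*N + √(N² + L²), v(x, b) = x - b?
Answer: -86688 - 14448*√5 ≈ -1.1899e+5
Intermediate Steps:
O(N, L) = √(L² + N²) - 3*N (O(N, L) = -3*N + √(L² + N²) = √(L² + N²) - 3*N)
C(R, J) = -4*√(4 + R²) + 12*R (C(R, J) = (√((-2)² + R²) - 3*R)*(-5 + 1) = (√(4 + R²) - 3*R)*(-4) = -4*√(4 + R²) + 12*R)
(C(v(-1, 3), 2)*42)*43 = ((-4*√(4 + (-1 - 1*3)²) + 12*(-1 - 1*3))*42)*43 = ((-4*√(4 + (-1 - 3)²) + 12*(-1 - 3))*42)*43 = ((-4*√(4 + (-4)²) + 12*(-4))*42)*43 = ((-4*√(4 + 16) - 48)*42)*43 = ((-8*√5 - 48)*42)*43 = ((-48 - 8*√5)*42)*43 = (-2016 - 336*√5)*43 = -86688 - 14448*√5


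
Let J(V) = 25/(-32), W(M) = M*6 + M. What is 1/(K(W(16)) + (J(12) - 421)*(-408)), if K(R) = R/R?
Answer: 4/688351 ≈ 5.8110e-6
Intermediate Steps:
W(M) = 7*M (W(M) = 6*M + M = 7*M)
J(V) = -25/32 (J(V) = 25*(-1/32) = -25/32)
K(R) = 1
1/(K(W(16)) + (J(12) - 421)*(-408)) = 1/(1 + (-25/32 - 421)*(-408)) = 1/(1 - 13497/32*(-408)) = 1/(1 + 688347/4) = 1/(688351/4) = 4/688351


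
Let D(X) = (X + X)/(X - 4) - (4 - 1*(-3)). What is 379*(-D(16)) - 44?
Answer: 4795/3 ≈ 1598.3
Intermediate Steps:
D(X) = -7 + 2*X/(-4 + X) (D(X) = (2*X)/(-4 + X) - (4 + 3) = 2*X/(-4 + X) - 1*7 = 2*X/(-4 + X) - 7 = -7 + 2*X/(-4 + X))
379*(-D(16)) - 44 = 379*(-(28 - 5*16)/(-4 + 16)) - 44 = 379*(-(28 - 80)/12) - 44 = 379*(-(-52)/12) - 44 = 379*(-1*(-13/3)) - 44 = 379*(13/3) - 44 = 4927/3 - 44 = 4795/3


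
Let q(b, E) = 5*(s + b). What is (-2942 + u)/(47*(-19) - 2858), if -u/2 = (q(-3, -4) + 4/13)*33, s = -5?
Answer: 4190/48763 ≈ 0.085926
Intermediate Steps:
q(b, E) = -25 + 5*b (q(b, E) = 5*(-5 + b) = -25 + 5*b)
u = 34056/13 (u = -2*((-25 + 5*(-3)) + 4/13)*33 = -2*((-25 - 15) + 4*(1/13))*33 = -2*(-40 + 4/13)*33 = -(-1032)*33/13 = -2*(-17028/13) = 34056/13 ≈ 2619.7)
(-2942 + u)/(47*(-19) - 2858) = (-2942 + 34056/13)/(47*(-19) - 2858) = -4190/(13*(-893 - 2858)) = -4190/13/(-3751) = -4190/13*(-1/3751) = 4190/48763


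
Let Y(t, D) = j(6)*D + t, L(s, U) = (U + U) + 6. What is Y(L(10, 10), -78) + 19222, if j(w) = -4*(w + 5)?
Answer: 22680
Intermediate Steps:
j(w) = -20 - 4*w (j(w) = -4*(5 + w) = -20 - 4*w)
L(s, U) = 6 + 2*U (L(s, U) = 2*U + 6 = 6 + 2*U)
Y(t, D) = t - 44*D (Y(t, D) = (-20 - 4*6)*D + t = (-20 - 24)*D + t = -44*D + t = t - 44*D)
Y(L(10, 10), -78) + 19222 = ((6 + 2*10) - 44*(-78)) + 19222 = ((6 + 20) + 3432) + 19222 = (26 + 3432) + 19222 = 3458 + 19222 = 22680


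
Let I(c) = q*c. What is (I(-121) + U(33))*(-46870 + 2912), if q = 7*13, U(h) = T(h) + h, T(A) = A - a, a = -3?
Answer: 480988436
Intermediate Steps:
T(A) = 3 + A (T(A) = A - 1*(-3) = A + 3 = 3 + A)
U(h) = 3 + 2*h (U(h) = (3 + h) + h = 3 + 2*h)
q = 91
I(c) = 91*c
(I(-121) + U(33))*(-46870 + 2912) = (91*(-121) + (3 + 2*33))*(-46870 + 2912) = (-11011 + (3 + 66))*(-43958) = (-11011 + 69)*(-43958) = -10942*(-43958) = 480988436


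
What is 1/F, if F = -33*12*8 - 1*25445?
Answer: -1/28613 ≈ -3.4949e-5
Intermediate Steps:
F = -28613 (F = -396*8 - 25445 = -3168 - 25445 = -28613)
1/F = 1/(-28613) = -1/28613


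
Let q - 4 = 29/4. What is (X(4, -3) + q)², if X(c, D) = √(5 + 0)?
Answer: 2105/16 + 45*√5/2 ≈ 181.87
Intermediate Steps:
q = 45/4 (q = 4 + 29/4 = 45/4 ≈ 11.250)
X(c, D) = √5
(X(4, -3) + q)² = (√5 + 45/4)² = (45/4 + √5)²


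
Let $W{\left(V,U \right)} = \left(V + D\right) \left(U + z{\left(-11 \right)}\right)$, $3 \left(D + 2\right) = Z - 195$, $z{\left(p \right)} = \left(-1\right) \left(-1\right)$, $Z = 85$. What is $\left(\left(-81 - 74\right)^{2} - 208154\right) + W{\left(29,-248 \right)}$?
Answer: $- \frac{545224}{3} \approx -1.8174 \cdot 10^{5}$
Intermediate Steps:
$z{\left(p \right)} = 1$
$D = - \frac{116}{3}$ ($D = -2 + \frac{85 - 195}{3} = -2 + \frac{1}{3} \left(-110\right) = -2 - \frac{110}{3} = - \frac{116}{3} \approx -38.667$)
$W{\left(V,U \right)} = \left(1 + U\right) \left(- \frac{116}{3} + V\right)$ ($W{\left(V,U \right)} = \left(V - \frac{116}{3}\right) \left(U + 1\right) = \left(- \frac{116}{3} + V\right) \left(1 + U\right) = \left(1 + U\right) \left(- \frac{116}{3} + V\right)$)
$\left(\left(-81 - 74\right)^{2} - 208154\right) + W{\left(29,-248 \right)} = \left(\left(-81 - 74\right)^{2} - 208154\right) - - \frac{7163}{3} = \left(\left(-155\right)^{2} - 208154\right) + \left(- \frac{116}{3} + 29 + \frac{28768}{3} - 7192\right) = \left(24025 - 208154\right) + \frac{7163}{3} = -184129 + \frac{7163}{3} = - \frac{545224}{3}$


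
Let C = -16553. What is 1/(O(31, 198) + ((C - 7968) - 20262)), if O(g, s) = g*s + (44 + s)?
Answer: -1/38403 ≈ -2.6040e-5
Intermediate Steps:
O(g, s) = 44 + s + g*s
1/(O(31, 198) + ((C - 7968) - 20262)) = 1/((44 + 198 + 31*198) + ((-16553 - 7968) - 20262)) = 1/((44 + 198 + 6138) + (-24521 - 20262)) = 1/(6380 - 44783) = 1/(-38403) = -1/38403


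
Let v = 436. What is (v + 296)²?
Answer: 535824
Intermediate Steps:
(v + 296)² = (436 + 296)² = 732² = 535824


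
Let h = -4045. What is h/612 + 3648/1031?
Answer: -1937819/630972 ≈ -3.0712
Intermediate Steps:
h/612 + 3648/1031 = -4045/612 + 3648/1031 = -1937819/630972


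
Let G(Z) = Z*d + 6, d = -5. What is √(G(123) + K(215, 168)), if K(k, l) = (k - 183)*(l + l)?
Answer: 21*√23 ≈ 100.71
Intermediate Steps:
K(k, l) = 2*l*(-183 + k) (K(k, l) = (-183 + k)*(2*l) = 2*l*(-183 + k))
G(Z) = 6 - 5*Z (G(Z) = Z*(-5) + 6 = -5*Z + 6 = 6 - 5*Z)
√(G(123) + K(215, 168)) = √((6 - 5*123) + 2*168*(-183 + 215)) = √((6 - 615) + 2*168*32) = √(-609 + 10752) = √10143 = 21*√23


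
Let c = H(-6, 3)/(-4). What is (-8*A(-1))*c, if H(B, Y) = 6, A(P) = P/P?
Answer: 12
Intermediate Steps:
A(P) = 1
c = -3/2 (c = 6/(-4) = 6*(-¼) = -3/2 ≈ -1.5000)
(-8*A(-1))*c = -8*1*(-3/2) = -8*(-3/2) = 12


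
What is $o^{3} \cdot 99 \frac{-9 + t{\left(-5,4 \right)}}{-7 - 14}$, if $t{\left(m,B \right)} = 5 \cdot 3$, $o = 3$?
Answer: $- \frac{5346}{7} \approx -763.71$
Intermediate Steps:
$t{\left(m,B \right)} = 15$
$o^{3} \cdot 99 \frac{-9 + t{\left(-5,4 \right)}}{-7 - 14} = 3^{3} \cdot 99 \frac{-9 + 15}{-7 - 14} = 27 \cdot 99 \frac{6}{-21} = 2673 \cdot 6 \left(- \frac{1}{21}\right) = 2673 \left(- \frac{2}{7}\right) = - \frac{5346}{7}$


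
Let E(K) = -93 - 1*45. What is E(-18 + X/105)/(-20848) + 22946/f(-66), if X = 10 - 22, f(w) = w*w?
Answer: 5442947/1031976 ≈ 5.2743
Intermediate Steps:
f(w) = w**2
X = -12
E(K) = -138 (E(K) = -93 - 45 = -138)
E(-18 + X/105)/(-20848) + 22946/f(-66) = -138/(-20848) + 22946/((-66)**2) = -138*(-1/20848) + 22946/4356 = 69/10424 + 22946*(1/4356) = 69/10424 + 1043/198 = 5442947/1031976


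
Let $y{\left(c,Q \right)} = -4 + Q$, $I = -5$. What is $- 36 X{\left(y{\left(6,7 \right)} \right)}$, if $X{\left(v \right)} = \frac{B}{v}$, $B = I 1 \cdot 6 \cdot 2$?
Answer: $720$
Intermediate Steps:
$B = -60$ ($B = \left(-5\right) 1 \cdot 6 \cdot 2 = \left(-5\right) 12 = -60$)
$X{\left(v \right)} = - \frac{60}{v}$
$- 36 X{\left(y{\left(6,7 \right)} \right)} = - 36 \left(- \frac{60}{-4 + 7}\right) = - 36 \left(- \frac{60}{3}\right) = - 36 \left(\left(-60\right) \frac{1}{3}\right) = \left(-36\right) \left(-20\right) = 720$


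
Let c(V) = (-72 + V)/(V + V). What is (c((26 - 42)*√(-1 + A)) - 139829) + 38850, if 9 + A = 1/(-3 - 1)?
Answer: -201957/2 - 9*I*√41/82 ≈ -1.0098e+5 - 0.70278*I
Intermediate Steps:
A = -37/4 (A = -9 + 1/(-3 - 1) = -9 + 1/(-4) = -9 - ¼ = -37/4 ≈ -9.2500)
c(V) = (-72 + V)/(2*V) (c(V) = (-72 + V)/((2*V)) = (-72 + V)*(1/(2*V)) = (-72 + V)/(2*V))
(c((26 - 42)*√(-1 + A)) - 139829) + 38850 = ((-72 + (26 - 42)*√(-1 - 37/4))/(2*(((26 - 42)*√(-1 - 37/4)))) - 139829) + 38850 = ((-72 - 8*I*√41)/(2*((-8*I*√41))) - 139829) + 38850 = ((I*√41/328)*(-72 - 8*I*√41)/2 - 139829) + 38850 = (I*√41*(-72 - 8*I*√41)/656 - 139829) + 38850 = (-139829 + I*√41*(-72 - 8*I*√41)/656) + 38850 = -100979 + I*√41*(-72 - 8*I*√41)/656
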